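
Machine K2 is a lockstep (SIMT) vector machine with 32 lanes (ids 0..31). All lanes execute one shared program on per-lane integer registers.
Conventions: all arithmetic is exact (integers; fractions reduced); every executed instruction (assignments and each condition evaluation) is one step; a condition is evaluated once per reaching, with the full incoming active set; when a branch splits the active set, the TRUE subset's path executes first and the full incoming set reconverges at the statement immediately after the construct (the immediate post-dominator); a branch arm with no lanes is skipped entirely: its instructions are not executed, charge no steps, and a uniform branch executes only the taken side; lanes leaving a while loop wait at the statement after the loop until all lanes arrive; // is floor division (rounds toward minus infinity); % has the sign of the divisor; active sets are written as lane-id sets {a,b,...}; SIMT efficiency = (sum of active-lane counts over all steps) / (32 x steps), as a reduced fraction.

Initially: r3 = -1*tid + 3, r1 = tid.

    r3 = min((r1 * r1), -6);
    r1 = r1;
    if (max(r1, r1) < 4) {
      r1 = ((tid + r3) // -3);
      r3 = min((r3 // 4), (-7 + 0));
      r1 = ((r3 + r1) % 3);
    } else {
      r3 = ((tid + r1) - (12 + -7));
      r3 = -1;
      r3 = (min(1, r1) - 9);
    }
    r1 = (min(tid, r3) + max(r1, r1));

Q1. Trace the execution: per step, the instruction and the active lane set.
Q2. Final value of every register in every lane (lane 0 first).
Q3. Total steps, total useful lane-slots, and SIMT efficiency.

step 0: r3 <- min((r1 * r1), -6)     {0,1,2,3,4,5,6,7,8,9,10,11,12,13,14,15,16,17,18,19,20,21,22,23,24,25,26,27,28,29,30,31}
step 1: r1 <- r1                     {0,1,2,3,4,5,6,7,8,9,10,11,12,13,14,15,16,17,18,19,20,21,22,23,24,25,26,27,28,29,30,31}
step 2: eval (max(r1, r1) < 4)       {0,1,2,3,4,5,6,7,8,9,10,11,12,13,14,15,16,17,18,19,20,21,22,23,24,25,26,27,28,29,30,31}
step 3: r1 <- ((tid + r3) // -3)     {0,1,2,3}
step 4: r3 <- min((r3 // 4), (-7 + 0)) {0,1,2,3}
step 5: r1 <- ((r3 + r1) % 3)        {0,1,2,3}
step 6: r3 <- ((tid + r1) - (12 + -7)) {4,5,6,7,8,9,10,11,12,13,14,15,16,17,18,19,20,21,22,23,24,25,26,27,28,29,30,31}
step 7: r3 <- -1                     {4,5,6,7,8,9,10,11,12,13,14,15,16,17,18,19,20,21,22,23,24,25,26,27,28,29,30,31}
step 8: r3 <- (min(1, r1) - 9)       {4,5,6,7,8,9,10,11,12,13,14,15,16,17,18,19,20,21,22,23,24,25,26,27,28,29,30,31}
step 9: r1 <- (min(tid, r3) + max(r1, r1)) {0,1,2,3,4,5,6,7,8,9,10,11,12,13,14,15,16,17,18,19,20,21,22,23,24,25,26,27,28,29,30,31}

Answer: 10 steps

r3: -7,-7,-7,-7,-8,-8,-8,-8,-8,-8,-8,-8,-8,-8,-8,-8,-8,-8,-8,-8,-8,-8,-8,-8,-8,-8,-8,-8,-8,-8,-8,-8
r1: -6,-7,-7,-7,-4,-3,-2,-1,0,1,2,3,4,5,6,7,8,9,10,11,12,13,14,15,16,17,18,19,20,21,22,23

steps = 10; useful = 224; efficiency = 224/320 = 7/10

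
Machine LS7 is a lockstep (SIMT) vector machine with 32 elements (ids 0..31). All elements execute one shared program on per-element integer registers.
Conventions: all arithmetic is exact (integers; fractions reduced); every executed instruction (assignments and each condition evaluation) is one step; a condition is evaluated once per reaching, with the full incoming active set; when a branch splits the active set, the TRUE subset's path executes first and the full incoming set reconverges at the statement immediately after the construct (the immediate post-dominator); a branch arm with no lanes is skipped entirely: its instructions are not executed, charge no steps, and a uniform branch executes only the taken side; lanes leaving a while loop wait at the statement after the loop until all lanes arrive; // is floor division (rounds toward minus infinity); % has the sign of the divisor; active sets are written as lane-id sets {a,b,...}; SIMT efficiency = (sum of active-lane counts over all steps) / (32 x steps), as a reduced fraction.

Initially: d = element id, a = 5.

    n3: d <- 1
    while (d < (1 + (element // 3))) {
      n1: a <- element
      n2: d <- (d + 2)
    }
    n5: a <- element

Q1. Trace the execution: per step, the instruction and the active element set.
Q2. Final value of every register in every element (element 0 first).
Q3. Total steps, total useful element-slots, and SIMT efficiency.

step 0: d <- 1                       {0,1,2,3,4,5,6,7,8,9,10,11,12,13,14,15,16,17,18,19,20,21,22,23,24,25,26,27,28,29,30,31}
step 1: eval (d < (1 + (element // 3))) {0,1,2,3,4,5,6,7,8,9,10,11,12,13,14,15,16,17,18,19,20,21,22,23,24,25,26,27,28,29,30,31}
step 2: a <- element                 {3,4,5,6,7,8,9,10,11,12,13,14,15,16,17,18,19,20,21,22,23,24,25,26,27,28,29,30,31}
step 3: d <- (d + 2)                 {3,4,5,6,7,8,9,10,11,12,13,14,15,16,17,18,19,20,21,22,23,24,25,26,27,28,29,30,31}
step 4: eval (d < (1 + (element // 3))) {3,4,5,6,7,8,9,10,11,12,13,14,15,16,17,18,19,20,21,22,23,24,25,26,27,28,29,30,31}
step 5: a <- element                 {9,10,11,12,13,14,15,16,17,18,19,20,21,22,23,24,25,26,27,28,29,30,31}
step 6: d <- (d + 2)                 {9,10,11,12,13,14,15,16,17,18,19,20,21,22,23,24,25,26,27,28,29,30,31}
step 7: eval (d < (1 + (element // 3))) {9,10,11,12,13,14,15,16,17,18,19,20,21,22,23,24,25,26,27,28,29,30,31}
step 8: a <- element                 {15,16,17,18,19,20,21,22,23,24,25,26,27,28,29,30,31}
step 9: d <- (d + 2)                 {15,16,17,18,19,20,21,22,23,24,25,26,27,28,29,30,31}
step 10: eval (d < (1 + (element // 3))) {15,16,17,18,19,20,21,22,23,24,25,26,27,28,29,30,31}
step 11: a <- element                 {21,22,23,24,25,26,27,28,29,30,31}
step 12: d <- (d + 2)                 {21,22,23,24,25,26,27,28,29,30,31}
step 13: eval (d < (1 + (element // 3))) {21,22,23,24,25,26,27,28,29,30,31}
step 14: a <- element                 {27,28,29,30,31}
step 15: d <- (d + 2)                 {27,28,29,30,31}
step 16: eval (d < (1 + (element // 3))) {27,28,29,30,31}
step 17: a <- element                 {0,1,2,3,4,5,6,7,8,9,10,11,12,13,14,15,16,17,18,19,20,21,22,23,24,25,26,27,28,29,30,31}

Answer: 18 steps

d: 1,1,1,3,3,3,3,3,3,5,5,5,5,5,5,7,7,7,7,7,7,9,9,9,9,9,9,11,11,11,11,11
a: 0,1,2,3,4,5,6,7,8,9,10,11,12,13,14,15,16,17,18,19,20,21,22,23,24,25,26,27,28,29,30,31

steps = 18; useful = 351; efficiency = 351/576 = 39/64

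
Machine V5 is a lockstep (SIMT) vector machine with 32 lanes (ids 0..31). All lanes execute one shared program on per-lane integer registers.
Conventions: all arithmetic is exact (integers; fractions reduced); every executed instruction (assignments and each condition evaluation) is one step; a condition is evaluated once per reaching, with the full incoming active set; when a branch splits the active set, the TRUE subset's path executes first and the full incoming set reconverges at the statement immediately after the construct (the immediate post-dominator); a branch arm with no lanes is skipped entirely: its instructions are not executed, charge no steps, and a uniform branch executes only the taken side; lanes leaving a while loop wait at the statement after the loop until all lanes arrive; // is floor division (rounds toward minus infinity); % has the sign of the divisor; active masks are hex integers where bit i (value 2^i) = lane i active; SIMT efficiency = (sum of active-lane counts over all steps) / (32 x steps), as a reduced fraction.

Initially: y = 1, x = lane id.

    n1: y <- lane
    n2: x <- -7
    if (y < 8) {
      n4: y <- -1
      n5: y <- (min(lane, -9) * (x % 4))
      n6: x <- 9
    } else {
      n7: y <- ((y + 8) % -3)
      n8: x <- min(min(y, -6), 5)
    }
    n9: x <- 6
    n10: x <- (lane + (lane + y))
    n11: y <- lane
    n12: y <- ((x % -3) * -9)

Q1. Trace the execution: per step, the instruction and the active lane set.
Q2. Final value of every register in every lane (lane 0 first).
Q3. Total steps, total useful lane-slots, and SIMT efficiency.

step 0: y <- lane                    0xffffffff
step 1: x <- -7                      0xffffffff
step 2: eval (y < 8)                 0xffffffff
step 3: y <- -1                      0x000000ff
step 4: y <- (min(lane, -9) * (x % 4)) 0x000000ff
step 5: x <- 9                       0x000000ff
step 6: y <- ((y + 8) % -3)          0xffffff00
step 7: x <- min(min(y, -6), 5)      0xffffff00
step 8: x <- 6                       0xffffffff
step 9: x <- (lane + (lane + y))     0xffffffff
step 10: y <- lane                    0xffffffff
step 11: y <- ((x % -3) * -9)         0xffffffff

Answer: 12 steps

y: 0,9,18,0,9,18,0,9,9,9,9,9,9,9,9,9,9,9,9,9,9,9,9,9,9,9,9,9,9,9,9,9
x: -9,-7,-5,-3,-1,1,3,5,14,17,20,20,23,26,26,29,32,32,35,38,38,41,44,44,47,50,50,53,56,56,59,62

steps = 12; useful = 296; efficiency = 296/384 = 37/48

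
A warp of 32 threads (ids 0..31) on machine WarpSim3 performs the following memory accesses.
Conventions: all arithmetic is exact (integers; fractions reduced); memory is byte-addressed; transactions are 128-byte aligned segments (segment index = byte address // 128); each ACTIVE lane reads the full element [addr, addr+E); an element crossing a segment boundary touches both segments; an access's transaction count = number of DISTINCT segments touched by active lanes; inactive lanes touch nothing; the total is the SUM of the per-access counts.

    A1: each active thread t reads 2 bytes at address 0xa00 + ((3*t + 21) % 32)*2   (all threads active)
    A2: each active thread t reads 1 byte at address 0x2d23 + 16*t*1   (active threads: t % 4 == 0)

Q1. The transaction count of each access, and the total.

A1: 1 transaction
A2: 4 transactions

Answer: 1,4; total 5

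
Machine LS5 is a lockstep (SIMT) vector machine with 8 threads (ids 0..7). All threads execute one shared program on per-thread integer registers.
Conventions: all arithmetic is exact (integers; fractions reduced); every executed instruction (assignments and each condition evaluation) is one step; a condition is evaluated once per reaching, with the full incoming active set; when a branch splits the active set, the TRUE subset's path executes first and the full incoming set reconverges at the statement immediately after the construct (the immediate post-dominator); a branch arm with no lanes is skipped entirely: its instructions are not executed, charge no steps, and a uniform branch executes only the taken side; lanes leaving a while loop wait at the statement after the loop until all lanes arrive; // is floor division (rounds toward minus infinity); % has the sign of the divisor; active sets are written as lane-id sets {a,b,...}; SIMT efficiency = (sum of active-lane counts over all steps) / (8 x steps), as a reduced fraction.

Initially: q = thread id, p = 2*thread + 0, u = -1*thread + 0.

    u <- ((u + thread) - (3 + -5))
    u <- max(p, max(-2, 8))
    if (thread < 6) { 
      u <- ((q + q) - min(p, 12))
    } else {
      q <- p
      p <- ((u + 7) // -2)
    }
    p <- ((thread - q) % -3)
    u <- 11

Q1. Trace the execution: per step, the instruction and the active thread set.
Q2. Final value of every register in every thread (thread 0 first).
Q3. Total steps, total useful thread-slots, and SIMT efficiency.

step 0: u <- ((u + thread) - (3 + -5)) {0,1,2,3,4,5,6,7}
step 1: u <- max(p, max(-2, 8))      {0,1,2,3,4,5,6,7}
step 2: eval (thread < 6)            {0,1,2,3,4,5,6,7}
step 3: u <- ((q + q) - min(p, 12))  {0,1,2,3,4,5}
step 4: q <- p                       {6,7}
step 5: p <- ((u + 7) // -2)         {6,7}
step 6: p <- ((thread - q) % -3)     {0,1,2,3,4,5,6,7}
step 7: u <- 11                      {0,1,2,3,4,5,6,7}

Answer: 8 steps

q: 0,1,2,3,4,5,12,14
p: 0,0,0,0,0,0,0,-1
u: 11,11,11,11,11,11,11,11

steps = 8; useful = 50; efficiency = 50/64 = 25/32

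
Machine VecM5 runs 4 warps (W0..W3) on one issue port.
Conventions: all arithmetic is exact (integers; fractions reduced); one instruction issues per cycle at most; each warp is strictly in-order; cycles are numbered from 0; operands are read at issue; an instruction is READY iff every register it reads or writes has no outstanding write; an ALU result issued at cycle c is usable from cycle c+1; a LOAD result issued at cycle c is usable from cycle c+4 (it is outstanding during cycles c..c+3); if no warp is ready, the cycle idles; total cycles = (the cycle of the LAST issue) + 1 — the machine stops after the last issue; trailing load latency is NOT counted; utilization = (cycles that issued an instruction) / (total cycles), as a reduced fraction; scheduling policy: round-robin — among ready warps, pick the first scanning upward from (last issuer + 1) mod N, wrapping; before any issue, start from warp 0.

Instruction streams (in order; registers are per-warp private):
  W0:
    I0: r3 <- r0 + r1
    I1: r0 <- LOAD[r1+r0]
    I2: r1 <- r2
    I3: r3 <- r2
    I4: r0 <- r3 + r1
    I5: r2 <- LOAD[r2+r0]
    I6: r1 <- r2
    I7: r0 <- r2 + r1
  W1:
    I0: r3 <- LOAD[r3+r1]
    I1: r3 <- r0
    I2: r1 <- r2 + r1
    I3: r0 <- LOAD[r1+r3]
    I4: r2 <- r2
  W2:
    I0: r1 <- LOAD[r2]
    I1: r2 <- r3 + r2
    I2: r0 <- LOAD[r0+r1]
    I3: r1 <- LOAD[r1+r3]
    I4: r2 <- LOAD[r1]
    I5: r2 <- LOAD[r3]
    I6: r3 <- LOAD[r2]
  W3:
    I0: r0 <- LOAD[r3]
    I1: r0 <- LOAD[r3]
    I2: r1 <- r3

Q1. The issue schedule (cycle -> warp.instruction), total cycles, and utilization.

cycle 0: W0.I0
cycle 1: W1.I0
cycle 2: W2.I0
cycle 3: W3.I0
cycle 4: W0.I1
cycle 5: W1.I1
cycle 6: W2.I1
cycle 7: W3.I1
cycle 8: W0.I2
cycle 9: W1.I2
cycle 10: W2.I2
cycle 11: W3.I2
cycle 12: W0.I3
cycle 13: W1.I3
cycle 14: W2.I3
cycle 15: W0.I4
cycle 16: W1.I4
cycle 17: W0.I5
cycle 18: W2.I4
cycle 19: idle
cycle 20: idle
cycle 21: W0.I6
cycle 22: W2.I5
cycle 23: W0.I7
cycle 24: idle
cycle 25: idle
cycle 26: W2.I6

Answer: 27 cycles, utilization 23/27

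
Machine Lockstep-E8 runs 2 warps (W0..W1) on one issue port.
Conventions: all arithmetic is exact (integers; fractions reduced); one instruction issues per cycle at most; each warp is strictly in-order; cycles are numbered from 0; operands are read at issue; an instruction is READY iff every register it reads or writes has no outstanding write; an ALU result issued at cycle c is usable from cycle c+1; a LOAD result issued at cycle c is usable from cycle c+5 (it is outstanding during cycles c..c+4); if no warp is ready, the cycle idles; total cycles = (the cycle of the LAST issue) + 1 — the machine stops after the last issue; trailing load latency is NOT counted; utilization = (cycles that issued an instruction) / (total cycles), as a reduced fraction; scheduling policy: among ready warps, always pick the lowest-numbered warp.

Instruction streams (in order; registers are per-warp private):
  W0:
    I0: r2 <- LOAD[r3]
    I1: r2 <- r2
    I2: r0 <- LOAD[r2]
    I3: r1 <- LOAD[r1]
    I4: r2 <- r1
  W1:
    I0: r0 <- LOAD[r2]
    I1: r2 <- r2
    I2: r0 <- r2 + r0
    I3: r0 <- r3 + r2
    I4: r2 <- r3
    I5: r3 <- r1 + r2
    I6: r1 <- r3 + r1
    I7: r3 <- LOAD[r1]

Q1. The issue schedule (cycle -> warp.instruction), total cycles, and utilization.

cycle 0: W0.I0
cycle 1: W1.I0
cycle 2: W1.I1
cycle 3: idle
cycle 4: idle
cycle 5: W0.I1
cycle 6: W0.I2
cycle 7: W0.I3
cycle 8: W1.I2
cycle 9: W1.I3
cycle 10: W1.I4
cycle 11: W1.I5
cycle 12: W0.I4
cycle 13: W1.I6
cycle 14: W1.I7

Answer: 15 cycles, utilization 13/15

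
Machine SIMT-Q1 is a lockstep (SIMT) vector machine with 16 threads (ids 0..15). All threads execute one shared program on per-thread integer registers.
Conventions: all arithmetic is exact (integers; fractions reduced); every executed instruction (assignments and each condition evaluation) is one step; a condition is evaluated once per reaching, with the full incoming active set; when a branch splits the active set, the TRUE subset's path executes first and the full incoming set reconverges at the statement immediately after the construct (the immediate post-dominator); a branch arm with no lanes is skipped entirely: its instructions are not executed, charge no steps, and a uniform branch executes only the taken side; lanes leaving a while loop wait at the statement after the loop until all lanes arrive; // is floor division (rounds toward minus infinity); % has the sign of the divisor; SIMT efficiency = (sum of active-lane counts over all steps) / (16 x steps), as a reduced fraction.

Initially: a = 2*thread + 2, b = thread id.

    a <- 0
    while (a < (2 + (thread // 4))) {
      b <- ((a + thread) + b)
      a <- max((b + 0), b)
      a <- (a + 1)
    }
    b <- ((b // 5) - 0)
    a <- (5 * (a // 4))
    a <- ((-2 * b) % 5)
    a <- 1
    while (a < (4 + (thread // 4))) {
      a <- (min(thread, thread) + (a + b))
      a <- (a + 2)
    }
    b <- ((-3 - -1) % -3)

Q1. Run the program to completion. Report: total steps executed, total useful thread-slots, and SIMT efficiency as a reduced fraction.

Answer: 22 steps, 247 useful, 247/352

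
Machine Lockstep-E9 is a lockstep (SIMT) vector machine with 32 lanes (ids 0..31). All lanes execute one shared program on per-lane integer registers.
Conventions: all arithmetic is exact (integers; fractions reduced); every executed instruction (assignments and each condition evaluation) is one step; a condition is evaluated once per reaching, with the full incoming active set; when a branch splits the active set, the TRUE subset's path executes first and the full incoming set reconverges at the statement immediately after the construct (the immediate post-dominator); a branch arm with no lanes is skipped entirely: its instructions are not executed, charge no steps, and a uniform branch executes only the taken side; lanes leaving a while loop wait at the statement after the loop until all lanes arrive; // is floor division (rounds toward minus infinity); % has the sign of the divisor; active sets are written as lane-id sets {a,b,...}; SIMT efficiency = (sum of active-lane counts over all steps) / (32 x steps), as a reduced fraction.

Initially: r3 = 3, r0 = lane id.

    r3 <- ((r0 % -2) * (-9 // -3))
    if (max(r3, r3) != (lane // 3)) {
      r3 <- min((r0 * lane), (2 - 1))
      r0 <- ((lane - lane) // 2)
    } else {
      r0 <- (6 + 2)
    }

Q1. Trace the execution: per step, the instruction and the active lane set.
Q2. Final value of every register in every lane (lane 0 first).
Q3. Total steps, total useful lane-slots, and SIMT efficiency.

step 0: r3 <- ((r0 % -2) * (-9 // -3)) {0,1,2,3,4,5,6,7,8,9,10,11,12,13,14,15,16,17,18,19,20,21,22,23,24,25,26,27,28,29,30,31}
step 1: eval (max(r3, r3) != (lane // 3)) {0,1,2,3,4,5,6,7,8,9,10,11,12,13,14,15,16,17,18,19,20,21,22,23,24,25,26,27,28,29,30,31}
step 2: r3 <- min((r0 * lane), (2 - 1)) {1,3,4,5,6,7,8,9,10,11,12,13,14,15,16,17,18,19,20,21,22,23,24,25,26,27,28,29,30,31}
step 3: r0 <- ((lane - lane) // 2)   {1,3,4,5,6,7,8,9,10,11,12,13,14,15,16,17,18,19,20,21,22,23,24,25,26,27,28,29,30,31}
step 4: r0 <- (6 + 2)                {0,2}

Answer: 5 steps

r3: 0,1,0,1,1,1,1,1,1,1,1,1,1,1,1,1,1,1,1,1,1,1,1,1,1,1,1,1,1,1,1,1
r0: 8,0,8,0,0,0,0,0,0,0,0,0,0,0,0,0,0,0,0,0,0,0,0,0,0,0,0,0,0,0,0,0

steps = 5; useful = 126; efficiency = 126/160 = 63/80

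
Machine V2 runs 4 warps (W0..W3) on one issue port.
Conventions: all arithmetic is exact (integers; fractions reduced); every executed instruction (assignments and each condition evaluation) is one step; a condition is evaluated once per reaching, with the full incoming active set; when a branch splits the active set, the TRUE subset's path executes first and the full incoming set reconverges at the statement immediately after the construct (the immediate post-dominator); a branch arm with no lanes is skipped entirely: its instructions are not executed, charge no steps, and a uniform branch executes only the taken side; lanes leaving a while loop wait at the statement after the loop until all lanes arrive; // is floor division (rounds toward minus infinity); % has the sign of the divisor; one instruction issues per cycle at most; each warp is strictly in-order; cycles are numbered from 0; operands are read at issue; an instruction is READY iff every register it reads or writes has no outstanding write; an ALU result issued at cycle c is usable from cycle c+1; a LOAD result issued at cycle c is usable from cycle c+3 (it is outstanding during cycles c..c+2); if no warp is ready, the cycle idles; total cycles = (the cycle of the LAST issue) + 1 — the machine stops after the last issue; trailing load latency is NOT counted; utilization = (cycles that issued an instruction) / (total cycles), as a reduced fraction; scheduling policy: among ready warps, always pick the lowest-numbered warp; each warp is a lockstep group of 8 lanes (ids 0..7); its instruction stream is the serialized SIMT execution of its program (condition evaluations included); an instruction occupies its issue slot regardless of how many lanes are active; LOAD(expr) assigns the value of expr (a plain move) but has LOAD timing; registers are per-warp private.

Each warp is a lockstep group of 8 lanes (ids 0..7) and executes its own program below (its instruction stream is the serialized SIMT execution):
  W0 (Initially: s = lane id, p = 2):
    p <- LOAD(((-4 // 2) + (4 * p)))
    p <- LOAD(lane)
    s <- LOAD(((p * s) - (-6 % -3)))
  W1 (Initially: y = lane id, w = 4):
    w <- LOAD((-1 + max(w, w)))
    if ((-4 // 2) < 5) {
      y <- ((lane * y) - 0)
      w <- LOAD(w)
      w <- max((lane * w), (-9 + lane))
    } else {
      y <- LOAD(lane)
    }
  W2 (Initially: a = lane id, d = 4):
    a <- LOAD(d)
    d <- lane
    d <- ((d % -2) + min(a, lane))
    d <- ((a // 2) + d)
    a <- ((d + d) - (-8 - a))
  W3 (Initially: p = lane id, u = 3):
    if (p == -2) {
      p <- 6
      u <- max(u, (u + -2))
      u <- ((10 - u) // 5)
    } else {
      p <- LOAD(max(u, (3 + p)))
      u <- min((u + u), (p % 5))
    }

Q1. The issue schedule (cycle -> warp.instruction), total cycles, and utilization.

cycle 0: W0.I0
cycle 1: W1.I0
cycle 2: W1.I1
cycle 3: W0.I1
cycle 4: W1.I2
cycle 5: W1.I3
cycle 6: W0.I2
cycle 7: W2.I0
cycle 8: W1.I4
cycle 9: W2.I1
cycle 10: W2.I2
cycle 11: W2.I3
cycle 12: W2.I4
cycle 13: W3.I0
cycle 14: W3.I1
cycle 15: idle
cycle 16: idle
cycle 17: W3.I2

Answer: 18 cycles, utilization 8/9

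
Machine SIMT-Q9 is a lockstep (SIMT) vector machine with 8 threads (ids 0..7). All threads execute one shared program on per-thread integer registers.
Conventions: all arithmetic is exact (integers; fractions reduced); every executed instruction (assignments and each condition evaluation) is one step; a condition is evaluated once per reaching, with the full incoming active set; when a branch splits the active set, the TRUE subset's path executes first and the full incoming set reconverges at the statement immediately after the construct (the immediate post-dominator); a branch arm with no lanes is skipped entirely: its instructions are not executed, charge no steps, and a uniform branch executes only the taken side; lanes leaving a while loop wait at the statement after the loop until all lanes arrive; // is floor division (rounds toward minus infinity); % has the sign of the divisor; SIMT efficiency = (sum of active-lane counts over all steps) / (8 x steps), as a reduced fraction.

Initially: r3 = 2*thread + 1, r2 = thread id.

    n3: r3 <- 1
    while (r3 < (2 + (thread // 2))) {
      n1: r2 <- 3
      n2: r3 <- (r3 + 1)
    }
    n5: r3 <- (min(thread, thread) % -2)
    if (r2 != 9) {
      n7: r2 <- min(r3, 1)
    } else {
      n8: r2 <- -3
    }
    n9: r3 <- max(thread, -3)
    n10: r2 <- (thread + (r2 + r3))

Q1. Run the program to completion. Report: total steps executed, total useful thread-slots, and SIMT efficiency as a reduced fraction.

Answer: 19 steps, 116 useful, 29/38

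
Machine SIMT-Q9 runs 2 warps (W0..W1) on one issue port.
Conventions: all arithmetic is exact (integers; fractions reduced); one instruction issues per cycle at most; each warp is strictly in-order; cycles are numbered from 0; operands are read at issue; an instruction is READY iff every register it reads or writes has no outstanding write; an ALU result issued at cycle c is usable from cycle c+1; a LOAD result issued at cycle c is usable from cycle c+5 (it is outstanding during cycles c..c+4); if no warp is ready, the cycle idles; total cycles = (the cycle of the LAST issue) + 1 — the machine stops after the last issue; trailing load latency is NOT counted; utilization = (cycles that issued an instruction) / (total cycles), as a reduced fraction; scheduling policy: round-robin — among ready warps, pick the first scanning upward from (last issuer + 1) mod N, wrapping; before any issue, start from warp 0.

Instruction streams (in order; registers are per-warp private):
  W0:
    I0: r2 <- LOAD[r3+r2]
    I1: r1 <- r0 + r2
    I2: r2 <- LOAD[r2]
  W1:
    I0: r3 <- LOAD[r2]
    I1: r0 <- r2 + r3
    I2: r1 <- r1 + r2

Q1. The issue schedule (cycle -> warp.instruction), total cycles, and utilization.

cycle 0: W0.I0
cycle 1: W1.I0
cycle 2: idle
cycle 3: idle
cycle 4: idle
cycle 5: W0.I1
cycle 6: W1.I1
cycle 7: W0.I2
cycle 8: W1.I2

Answer: 9 cycles, utilization 2/3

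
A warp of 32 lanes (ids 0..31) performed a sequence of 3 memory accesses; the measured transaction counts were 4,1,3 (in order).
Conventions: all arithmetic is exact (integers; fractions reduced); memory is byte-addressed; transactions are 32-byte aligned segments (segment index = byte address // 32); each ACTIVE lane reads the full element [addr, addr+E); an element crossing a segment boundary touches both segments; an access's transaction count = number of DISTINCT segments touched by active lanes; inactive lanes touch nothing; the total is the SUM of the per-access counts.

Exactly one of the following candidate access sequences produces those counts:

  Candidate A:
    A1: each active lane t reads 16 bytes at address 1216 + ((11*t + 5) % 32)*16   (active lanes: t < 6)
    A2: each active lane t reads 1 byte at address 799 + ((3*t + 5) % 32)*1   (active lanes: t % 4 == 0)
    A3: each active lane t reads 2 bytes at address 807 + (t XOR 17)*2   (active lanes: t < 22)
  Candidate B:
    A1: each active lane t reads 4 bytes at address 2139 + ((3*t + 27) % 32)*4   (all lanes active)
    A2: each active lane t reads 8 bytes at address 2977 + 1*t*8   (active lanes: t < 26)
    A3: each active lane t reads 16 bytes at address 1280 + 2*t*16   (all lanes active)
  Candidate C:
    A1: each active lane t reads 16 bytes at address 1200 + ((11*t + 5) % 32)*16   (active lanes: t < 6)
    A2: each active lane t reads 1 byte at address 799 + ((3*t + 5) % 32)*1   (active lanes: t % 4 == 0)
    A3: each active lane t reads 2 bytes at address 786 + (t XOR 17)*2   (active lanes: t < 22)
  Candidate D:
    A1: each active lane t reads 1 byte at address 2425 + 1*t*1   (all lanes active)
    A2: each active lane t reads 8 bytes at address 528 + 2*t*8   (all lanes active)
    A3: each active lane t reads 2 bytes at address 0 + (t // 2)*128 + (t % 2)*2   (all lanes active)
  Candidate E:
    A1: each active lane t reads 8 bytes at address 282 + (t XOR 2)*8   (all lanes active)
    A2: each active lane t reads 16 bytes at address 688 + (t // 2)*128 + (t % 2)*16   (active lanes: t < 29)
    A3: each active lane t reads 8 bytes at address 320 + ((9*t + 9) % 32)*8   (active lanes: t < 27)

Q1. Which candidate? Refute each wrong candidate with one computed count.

A: A1 gives 5 transactions, not 4
B: A1 gives 5 transactions, not 4
D: A1 gives 2 transactions, not 4
E: A1 gives 9 transactions, not 4
C: all counts match (4,1,3)

Answer: C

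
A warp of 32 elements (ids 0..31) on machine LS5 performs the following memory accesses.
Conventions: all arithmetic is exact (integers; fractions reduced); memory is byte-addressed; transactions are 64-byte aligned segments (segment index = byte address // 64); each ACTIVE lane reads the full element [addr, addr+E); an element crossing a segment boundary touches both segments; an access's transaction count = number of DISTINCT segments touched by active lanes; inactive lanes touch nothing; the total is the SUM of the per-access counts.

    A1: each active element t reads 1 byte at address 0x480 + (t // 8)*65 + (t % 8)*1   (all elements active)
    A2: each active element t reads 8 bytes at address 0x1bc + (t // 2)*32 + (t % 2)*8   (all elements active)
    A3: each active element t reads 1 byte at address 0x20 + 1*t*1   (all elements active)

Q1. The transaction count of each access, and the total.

A1: 4 transactions
A2: 9 transactions
A3: 1 transaction

Answer: 4,9,1; total 14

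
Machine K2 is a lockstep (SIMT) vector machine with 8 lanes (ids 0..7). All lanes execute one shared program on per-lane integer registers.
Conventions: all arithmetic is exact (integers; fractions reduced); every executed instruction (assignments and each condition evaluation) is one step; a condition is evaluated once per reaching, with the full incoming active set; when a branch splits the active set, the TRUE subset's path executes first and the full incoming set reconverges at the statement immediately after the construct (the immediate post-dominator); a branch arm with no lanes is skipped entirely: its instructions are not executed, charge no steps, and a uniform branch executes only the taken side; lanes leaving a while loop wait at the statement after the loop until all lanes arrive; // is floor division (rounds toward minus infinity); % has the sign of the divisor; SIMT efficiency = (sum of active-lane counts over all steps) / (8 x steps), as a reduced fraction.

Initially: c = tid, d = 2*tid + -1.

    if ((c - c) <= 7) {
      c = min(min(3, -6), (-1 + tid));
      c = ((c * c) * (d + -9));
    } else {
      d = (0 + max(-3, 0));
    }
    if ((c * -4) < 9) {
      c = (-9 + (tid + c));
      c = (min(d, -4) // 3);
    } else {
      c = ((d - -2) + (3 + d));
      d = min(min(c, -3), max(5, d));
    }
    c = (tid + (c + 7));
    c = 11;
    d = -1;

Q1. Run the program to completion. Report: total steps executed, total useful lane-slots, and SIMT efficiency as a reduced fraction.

Answer: 11 steps, 72 useful, 9/11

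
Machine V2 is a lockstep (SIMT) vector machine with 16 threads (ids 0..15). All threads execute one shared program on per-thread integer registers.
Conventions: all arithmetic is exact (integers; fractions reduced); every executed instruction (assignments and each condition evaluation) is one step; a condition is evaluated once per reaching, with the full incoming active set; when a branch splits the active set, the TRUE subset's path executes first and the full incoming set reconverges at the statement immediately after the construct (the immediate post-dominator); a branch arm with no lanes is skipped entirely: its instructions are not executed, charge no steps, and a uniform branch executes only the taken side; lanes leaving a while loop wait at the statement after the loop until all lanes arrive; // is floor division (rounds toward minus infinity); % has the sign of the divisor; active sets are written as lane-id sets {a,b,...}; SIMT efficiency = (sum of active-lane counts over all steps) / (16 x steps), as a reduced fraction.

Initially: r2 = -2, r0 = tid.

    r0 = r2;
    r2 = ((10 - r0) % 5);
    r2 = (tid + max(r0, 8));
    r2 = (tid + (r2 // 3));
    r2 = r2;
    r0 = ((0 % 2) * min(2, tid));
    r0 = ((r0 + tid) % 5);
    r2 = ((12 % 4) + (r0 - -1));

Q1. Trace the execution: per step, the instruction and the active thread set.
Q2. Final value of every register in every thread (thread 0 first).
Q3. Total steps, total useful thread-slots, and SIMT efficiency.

step 0: r0 <- r2                     {0,1,2,3,4,5,6,7,8,9,10,11,12,13,14,15}
step 1: r2 <- ((10 - r0) % 5)        {0,1,2,3,4,5,6,7,8,9,10,11,12,13,14,15}
step 2: r2 <- (tid + max(r0, 8))     {0,1,2,3,4,5,6,7,8,9,10,11,12,13,14,15}
step 3: r2 <- (tid + (r2 // 3))      {0,1,2,3,4,5,6,7,8,9,10,11,12,13,14,15}
step 4: r2 <- r2                     {0,1,2,3,4,5,6,7,8,9,10,11,12,13,14,15}
step 5: r0 <- ((0 % 2) * min(2, tid)) {0,1,2,3,4,5,6,7,8,9,10,11,12,13,14,15}
step 6: r0 <- ((r0 + tid) % 5)       {0,1,2,3,4,5,6,7,8,9,10,11,12,13,14,15}
step 7: r2 <- ((12 % 4) + (r0 - -1)) {0,1,2,3,4,5,6,7,8,9,10,11,12,13,14,15}

Answer: 8 steps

r2: 1,2,3,4,5,1,2,3,4,5,1,2,3,4,5,1
r0: 0,1,2,3,4,0,1,2,3,4,0,1,2,3,4,0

steps = 8; useful = 128; efficiency = 128/128 = 1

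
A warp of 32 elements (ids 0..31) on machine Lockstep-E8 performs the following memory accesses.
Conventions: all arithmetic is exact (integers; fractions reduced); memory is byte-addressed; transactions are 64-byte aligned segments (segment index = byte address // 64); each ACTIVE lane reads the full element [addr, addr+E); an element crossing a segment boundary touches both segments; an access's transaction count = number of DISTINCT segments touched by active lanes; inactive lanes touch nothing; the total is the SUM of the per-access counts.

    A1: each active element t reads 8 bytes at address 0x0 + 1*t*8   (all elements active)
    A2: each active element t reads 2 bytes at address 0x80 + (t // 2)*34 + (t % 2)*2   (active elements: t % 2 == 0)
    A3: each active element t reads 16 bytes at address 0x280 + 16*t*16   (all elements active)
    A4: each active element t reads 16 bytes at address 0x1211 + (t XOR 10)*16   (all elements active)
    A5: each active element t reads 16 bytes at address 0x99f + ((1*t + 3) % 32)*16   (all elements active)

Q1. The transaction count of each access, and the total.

A1: 4 transactions
A2: 8 transactions
A3: 32 transactions
A4: 9 transactions
A5: 9 transactions

Answer: 4,8,32,9,9; total 62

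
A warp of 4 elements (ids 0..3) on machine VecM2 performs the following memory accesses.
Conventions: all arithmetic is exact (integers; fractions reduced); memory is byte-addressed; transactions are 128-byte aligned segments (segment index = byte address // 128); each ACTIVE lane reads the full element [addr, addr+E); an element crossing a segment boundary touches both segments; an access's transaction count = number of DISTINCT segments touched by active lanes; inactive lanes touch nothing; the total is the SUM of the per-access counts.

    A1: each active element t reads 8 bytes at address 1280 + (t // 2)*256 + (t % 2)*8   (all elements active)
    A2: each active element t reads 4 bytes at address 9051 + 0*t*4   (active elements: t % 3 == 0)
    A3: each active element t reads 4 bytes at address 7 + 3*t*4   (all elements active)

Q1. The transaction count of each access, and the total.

A1: 2 transactions
A2: 1 transaction
A3: 1 transaction

Answer: 2,1,1; total 4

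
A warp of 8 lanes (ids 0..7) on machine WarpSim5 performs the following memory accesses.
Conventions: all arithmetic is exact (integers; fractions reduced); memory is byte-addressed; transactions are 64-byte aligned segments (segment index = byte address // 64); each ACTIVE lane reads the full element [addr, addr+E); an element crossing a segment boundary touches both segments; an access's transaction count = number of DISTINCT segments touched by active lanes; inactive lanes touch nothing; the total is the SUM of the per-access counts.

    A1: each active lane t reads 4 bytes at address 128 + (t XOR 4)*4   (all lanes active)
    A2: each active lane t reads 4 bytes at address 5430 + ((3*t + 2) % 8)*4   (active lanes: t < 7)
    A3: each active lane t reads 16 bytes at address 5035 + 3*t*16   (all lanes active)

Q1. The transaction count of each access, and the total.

A1: 1 transaction
A2: 2 transactions
A3: 7 transactions

Answer: 1,2,7; total 10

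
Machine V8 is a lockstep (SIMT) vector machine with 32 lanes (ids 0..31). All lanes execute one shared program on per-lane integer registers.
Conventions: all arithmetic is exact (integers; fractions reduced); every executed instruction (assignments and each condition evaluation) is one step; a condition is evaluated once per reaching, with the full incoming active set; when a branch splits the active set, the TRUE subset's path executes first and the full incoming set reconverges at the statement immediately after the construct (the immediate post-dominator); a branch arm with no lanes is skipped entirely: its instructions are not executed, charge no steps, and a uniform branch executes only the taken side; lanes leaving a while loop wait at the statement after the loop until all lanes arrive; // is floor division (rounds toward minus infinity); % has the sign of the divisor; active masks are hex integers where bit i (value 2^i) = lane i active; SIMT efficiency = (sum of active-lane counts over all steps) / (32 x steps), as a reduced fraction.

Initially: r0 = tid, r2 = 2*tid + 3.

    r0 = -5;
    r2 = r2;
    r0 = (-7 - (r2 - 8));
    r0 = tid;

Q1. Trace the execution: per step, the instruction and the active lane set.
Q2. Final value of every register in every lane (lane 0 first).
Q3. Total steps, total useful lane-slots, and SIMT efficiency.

step 0: r0 <- -5                     0xffffffff
step 1: r2 <- r2                     0xffffffff
step 2: r0 <- (-7 - (r2 - 8))        0xffffffff
step 3: r0 <- tid                    0xffffffff

Answer: 4 steps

r0: 0,1,2,3,4,5,6,7,8,9,10,11,12,13,14,15,16,17,18,19,20,21,22,23,24,25,26,27,28,29,30,31
r2: 3,5,7,9,11,13,15,17,19,21,23,25,27,29,31,33,35,37,39,41,43,45,47,49,51,53,55,57,59,61,63,65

steps = 4; useful = 128; efficiency = 128/128 = 1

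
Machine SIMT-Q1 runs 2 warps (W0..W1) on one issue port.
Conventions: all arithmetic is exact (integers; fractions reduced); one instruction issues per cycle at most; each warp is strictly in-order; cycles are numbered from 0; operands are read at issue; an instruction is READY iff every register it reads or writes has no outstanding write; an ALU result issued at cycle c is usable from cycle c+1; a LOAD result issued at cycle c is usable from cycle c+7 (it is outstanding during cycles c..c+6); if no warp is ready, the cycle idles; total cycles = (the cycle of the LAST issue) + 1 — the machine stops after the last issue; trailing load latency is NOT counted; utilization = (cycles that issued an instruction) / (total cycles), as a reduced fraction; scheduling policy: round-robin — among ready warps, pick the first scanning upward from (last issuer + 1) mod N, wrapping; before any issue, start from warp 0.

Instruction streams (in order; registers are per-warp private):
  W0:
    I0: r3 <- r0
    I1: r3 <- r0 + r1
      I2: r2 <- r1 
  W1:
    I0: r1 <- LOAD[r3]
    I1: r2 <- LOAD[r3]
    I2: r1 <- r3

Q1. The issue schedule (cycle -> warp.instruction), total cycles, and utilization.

cycle 0: W0.I0
cycle 1: W1.I0
cycle 2: W0.I1
cycle 3: W1.I1
cycle 4: W0.I2
cycle 5: idle
cycle 6: idle
cycle 7: idle
cycle 8: W1.I2

Answer: 9 cycles, utilization 2/3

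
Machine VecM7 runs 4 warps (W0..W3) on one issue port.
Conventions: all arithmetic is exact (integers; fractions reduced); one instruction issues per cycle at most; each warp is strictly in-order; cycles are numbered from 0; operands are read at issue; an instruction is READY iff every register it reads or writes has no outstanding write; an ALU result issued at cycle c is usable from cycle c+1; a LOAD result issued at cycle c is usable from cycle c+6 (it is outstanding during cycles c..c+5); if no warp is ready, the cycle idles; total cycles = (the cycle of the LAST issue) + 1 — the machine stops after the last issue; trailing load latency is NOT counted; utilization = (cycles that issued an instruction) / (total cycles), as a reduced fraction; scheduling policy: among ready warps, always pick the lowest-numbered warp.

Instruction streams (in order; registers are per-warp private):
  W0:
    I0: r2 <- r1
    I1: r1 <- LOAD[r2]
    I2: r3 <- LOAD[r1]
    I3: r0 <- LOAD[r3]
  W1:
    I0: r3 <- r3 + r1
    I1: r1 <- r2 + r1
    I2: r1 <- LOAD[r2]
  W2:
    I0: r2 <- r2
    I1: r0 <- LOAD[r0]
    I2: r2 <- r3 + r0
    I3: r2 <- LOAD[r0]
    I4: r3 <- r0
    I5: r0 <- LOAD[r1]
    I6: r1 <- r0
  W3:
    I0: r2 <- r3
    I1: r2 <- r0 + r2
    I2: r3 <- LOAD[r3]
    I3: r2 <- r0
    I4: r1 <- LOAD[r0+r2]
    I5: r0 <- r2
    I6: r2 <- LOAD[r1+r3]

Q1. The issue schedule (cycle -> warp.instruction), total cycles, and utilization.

cycle 0: W0.I0
cycle 1: W0.I1
cycle 2: W1.I0
cycle 3: W1.I1
cycle 4: W1.I2
cycle 5: W2.I0
cycle 6: W2.I1
cycle 7: W0.I2
cycle 8: W3.I0
cycle 9: W3.I1
cycle 10: W3.I2
cycle 11: W3.I3
cycle 12: W2.I2
cycle 13: W0.I3
cycle 14: W2.I3
cycle 15: W2.I4
cycle 16: W2.I5
cycle 17: W3.I4
cycle 18: W3.I5
cycle 19: idle
cycle 20: idle
cycle 21: idle
cycle 22: W2.I6
cycle 23: W3.I6

Answer: 24 cycles, utilization 7/8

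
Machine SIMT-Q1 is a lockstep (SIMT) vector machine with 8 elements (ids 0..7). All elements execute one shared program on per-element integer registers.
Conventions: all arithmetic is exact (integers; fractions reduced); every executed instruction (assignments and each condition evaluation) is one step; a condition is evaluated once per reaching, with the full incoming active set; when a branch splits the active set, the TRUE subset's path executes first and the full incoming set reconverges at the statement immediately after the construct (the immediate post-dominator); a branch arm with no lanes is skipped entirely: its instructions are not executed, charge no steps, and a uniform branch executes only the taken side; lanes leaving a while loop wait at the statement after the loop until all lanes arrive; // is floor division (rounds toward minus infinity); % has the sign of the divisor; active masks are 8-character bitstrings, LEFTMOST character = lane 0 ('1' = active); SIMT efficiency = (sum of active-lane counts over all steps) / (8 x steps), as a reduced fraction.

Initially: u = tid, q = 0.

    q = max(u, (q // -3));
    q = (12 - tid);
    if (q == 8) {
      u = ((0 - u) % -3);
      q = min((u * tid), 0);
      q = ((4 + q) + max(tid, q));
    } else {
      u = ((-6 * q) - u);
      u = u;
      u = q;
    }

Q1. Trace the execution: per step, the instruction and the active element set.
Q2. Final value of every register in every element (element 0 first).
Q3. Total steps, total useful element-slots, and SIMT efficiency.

step 0: q <- max(u, (q // -3))       11111111
step 1: q <- (12 - tid)              11111111
step 2: eval (q == 8)                11111111
step 3: u <- ((0 - u) % -3)          00001000
step 4: q <- min((u * tid), 0)       00001000
step 5: q <- ((4 + q) + max(tid, q)) 00001000
step 6: u <- ((-6 * q) - u)          11110111
step 7: u <- u                       11110111
step 8: u <- q                       11110111

Answer: 9 steps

u: 12,11,10,9,-1,7,6,5
q: 12,11,10,9,4,7,6,5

steps = 9; useful = 48; efficiency = 48/72 = 2/3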